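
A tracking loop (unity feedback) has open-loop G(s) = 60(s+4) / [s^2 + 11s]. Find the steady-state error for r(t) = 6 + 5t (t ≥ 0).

Lowest-order denominator term is 11s, so the open loop has 1 pole at the origin → type 1 system. Taking each input component in turn:
  • 6: tracked with zero error.
  • 5t: e_ss = 5/K_v with K_v=240/11 → 11/48.
Total e_ss = 11/48.

11/48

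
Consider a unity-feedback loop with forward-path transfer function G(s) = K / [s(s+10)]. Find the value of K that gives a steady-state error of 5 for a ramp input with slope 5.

One free integrator in G(s): this is a type 1 system.
K_v = lim_{s→0} s·G(s) = K / (10) = 0.1·K.
e_ss = 5/K_v = 5 ⇒ K_v = 1 ⇒ K = 1/0.1 = 10.

10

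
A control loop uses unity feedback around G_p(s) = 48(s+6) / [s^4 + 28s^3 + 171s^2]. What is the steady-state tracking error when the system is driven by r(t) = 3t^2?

3.5625

Lowest-order denominator term is 171s^2, so the open loop has 2 poles at the origin → type 2 system.
K_a = lim_{s→0} s^2·G_p(s) = 48·6 / 171 = 32/19.
r(t) = 3t^2 gives R(s) = 6/s^3.
e_ss = 6/K_a = 6/(32/19) = 3.5625.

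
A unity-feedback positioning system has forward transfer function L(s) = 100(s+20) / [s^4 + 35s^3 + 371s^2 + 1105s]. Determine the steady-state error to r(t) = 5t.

Lowest-order denominator term is 1105s, so the open loop has 1 pole at the origin → type 1 system.
K_v = lim_{s→0} s·L(s) = 100·20 / 1105 = 400/221.
e_ss = 5/K_v = 5/(400/221) = 2.7625.

2.7625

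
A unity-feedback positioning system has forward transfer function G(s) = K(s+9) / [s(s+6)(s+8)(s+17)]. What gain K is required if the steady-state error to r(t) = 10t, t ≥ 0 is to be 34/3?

System type = 1 (one pole at s=0).
K_v = lim_{s→0} s·G(s) = K·9 / (6·8·17) = (3/272)·K.
e_ss = 10/K_v = 34/3 ⇒ K_v = 15/17 ⇒ K = (15/17)/(3/272) = 80.

80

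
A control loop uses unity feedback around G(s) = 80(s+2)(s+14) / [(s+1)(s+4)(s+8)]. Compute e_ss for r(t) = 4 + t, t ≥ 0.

No free integrators in G(s): this is a type 0 system. By superposition:
  • 4: e_ss = 4/(1+K_p) with K_p=70 → 4/71.
  • t: a type-0 system cannot track it, e_ss → ∞.
The unbounded component dominates.

infinity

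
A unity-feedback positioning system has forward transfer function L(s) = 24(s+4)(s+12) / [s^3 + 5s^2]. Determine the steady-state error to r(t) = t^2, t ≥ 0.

5/576

Factoring s^2 from the denominator leaves a polynomial with constant term 5, so the system is type 2.
K_a = lim_{s→0} s^2·L(s) = 24·4·12 / 5 = 230.4.
r(t) = t^2 gives R(s) = 2/s^3.
e_ss = 2/K_a = 2/230.4 = 5/576.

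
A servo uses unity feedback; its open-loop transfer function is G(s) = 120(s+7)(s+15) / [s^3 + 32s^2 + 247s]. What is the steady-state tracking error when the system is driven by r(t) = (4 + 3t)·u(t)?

247/4200

Lowest-order denominator term is 247s, so the open loop has 1 pole at the origin → type 1 system. Taking each input component in turn:
  • 4: tracked with zero error.
  • 3t: e_ss = 3/K_v with K_v=12600/247 → 247/4200.
Total e_ss = 247/4200.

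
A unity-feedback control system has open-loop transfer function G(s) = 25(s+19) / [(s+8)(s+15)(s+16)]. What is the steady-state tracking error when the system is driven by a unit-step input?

No free integrators in G(s): this is a type 0 system.
K_p = lim_{s→0} G(s) = 25·19 / (8·15·16) = 95/384.
e_ss = 1/(1 + K_p) = 1/(479/384) = 384/479.

384/479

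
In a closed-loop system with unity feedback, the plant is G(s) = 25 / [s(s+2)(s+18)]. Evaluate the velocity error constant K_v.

25/36

One free integrator in G(s): this is a type 1 system.
K_v = lim_{s→0} s·G(s) = 25 / (2·18) = 25/36.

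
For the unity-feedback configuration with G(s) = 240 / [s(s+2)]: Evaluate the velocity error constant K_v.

120

G(s) has one factor of s in the denominator, so the system is type 1.
K_v = lim_{s→0} s·G(s) = 240 / (2) = 120.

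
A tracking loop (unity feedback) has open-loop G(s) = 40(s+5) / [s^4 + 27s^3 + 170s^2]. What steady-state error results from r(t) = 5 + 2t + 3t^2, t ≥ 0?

5.1

Lowest-order denominator term is 170s^2, so the open loop has 2 poles at the origin → type 2 system. By superposition:
  • 5: tracked with zero error.
  • 2t: tracked with zero error.
  • 3t^2: e_ss = 6/K_a with K_a=20/17 → 5.1.
Total e_ss = 5.1.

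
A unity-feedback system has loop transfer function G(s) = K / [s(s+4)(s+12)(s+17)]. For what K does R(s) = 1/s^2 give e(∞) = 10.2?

System type = 1 (one pole at s=0).
K_v = lim_{s→0} s·G(s) = K / (4·12·17) = (1/816)·K.
e_ss = 1/K_v = 10.2 ⇒ K_v = 5/51 ⇒ K = (5/51)/(1/816) = 80.

80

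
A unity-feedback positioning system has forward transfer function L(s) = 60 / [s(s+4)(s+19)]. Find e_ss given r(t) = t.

19/15

One free integrator in L(s): this is a type 1 system.
K_v = lim_{s→0} s·L(s) = 60 / (4·19) = 15/19.
e_ss = 1/K_v = 1/(15/19) = 19/15.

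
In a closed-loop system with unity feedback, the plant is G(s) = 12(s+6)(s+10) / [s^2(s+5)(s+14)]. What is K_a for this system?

The open loop has two poles at the origin → type 2 system.
K_a = lim_{s→0} s^2·G(s) = 12·6·10 / (5·14) = 72/7.

72/7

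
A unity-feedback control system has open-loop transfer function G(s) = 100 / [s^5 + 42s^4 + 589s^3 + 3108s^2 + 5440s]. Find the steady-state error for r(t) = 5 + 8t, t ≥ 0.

The denominator has no term below 5440s — 1 pole at s=0, type 1. Treating each term separately:
  • 5: tracked with zero error.
  • 8t: e_ss = 8/K_v with K_v=5/272 → 435.2.
Total e_ss = 435.2.

435.2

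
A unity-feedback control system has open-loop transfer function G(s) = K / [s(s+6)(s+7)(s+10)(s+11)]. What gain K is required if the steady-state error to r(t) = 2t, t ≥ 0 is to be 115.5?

80

The open loop has one pole at the origin → type 1 system.
K_v = lim_{s→0} s·G(s) = K / (6·7·10·11) = (1/4620)·K.
e_ss = 2/K_v = 115.5 ⇒ K_v = 4/231 ⇒ K = (4/231)/(1/4620) = 80.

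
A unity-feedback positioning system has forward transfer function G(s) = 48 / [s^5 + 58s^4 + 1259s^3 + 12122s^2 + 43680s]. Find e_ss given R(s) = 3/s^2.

Factoring s from the denominator leaves a polynomial with constant term 43680, so the system is type 1.
K_v = lim_{s→0} s·G(s) = 48 / 43680 = 1/910.
e_ss = 3/K_v = 3/(1/910) = 2730.

2730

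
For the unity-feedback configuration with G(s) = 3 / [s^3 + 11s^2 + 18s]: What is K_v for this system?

1/6

The denominator has no term below 18s — 1 pole at s=0, type 1.
K_v = lim_{s→0} s·G(s) = 3 / 18 = 1/6.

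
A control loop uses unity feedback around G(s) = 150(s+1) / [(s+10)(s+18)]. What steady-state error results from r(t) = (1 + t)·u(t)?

The open loop has no poles at the origin → type 0 system. Taking each input component in turn:
  • 1: e_ss = 1/(1+K_p) with K_p=5/6 → 6/11.
  • t: a type-0 system cannot track it, e_ss → ∞.
The unbounded component dominates.

infinity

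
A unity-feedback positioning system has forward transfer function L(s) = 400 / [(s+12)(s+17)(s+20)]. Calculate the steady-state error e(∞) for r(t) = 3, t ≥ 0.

The open loop has no poles at the origin → type 0 system.
K_p = lim_{s→0} L(s) = 400 / (12·17·20) = 5/51.
e_ss = 3/(1 + K_p) = 3/(56/51) = 153/56.

153/56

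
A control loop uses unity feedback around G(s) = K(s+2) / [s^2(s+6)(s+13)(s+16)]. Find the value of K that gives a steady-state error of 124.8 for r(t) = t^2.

The open loop has two poles at the origin → type 2 system.
K_a = lim_{s→0} s^2·G(s) = K·2 / (6·13·16) = (1/624)·K.
e_ss = 2/K_a = 124.8 ⇒ K_a = 5/312 ⇒ K = (5/312)/(1/624) = 10.

10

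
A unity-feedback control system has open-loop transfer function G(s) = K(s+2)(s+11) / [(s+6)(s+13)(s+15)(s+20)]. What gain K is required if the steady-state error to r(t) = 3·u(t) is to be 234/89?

150

G(s) has no factors of s in the denominator, so the system is type 0.
K_p = lim_{s→0} G(s) = K·2·11 / (6·13·15·20) = (11/11700)·K.
e_ss = 3/(1 + K_p) = 234/89 ⇒ 1 + (11/11700)·K = 89/78 ⇒ K = 150.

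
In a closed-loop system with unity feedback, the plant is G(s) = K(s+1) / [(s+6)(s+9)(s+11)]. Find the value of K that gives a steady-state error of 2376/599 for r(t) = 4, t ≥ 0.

5

System type = 0 (no poles at s=0).
K_p = lim_{s→0} G(s) = K·1 / (6·9·11) = (1/594)·K.
e_ss = 4/(1 + K_p) = 2376/599 ⇒ 1 + (1/594)·K = 599/594 ⇒ K = 5.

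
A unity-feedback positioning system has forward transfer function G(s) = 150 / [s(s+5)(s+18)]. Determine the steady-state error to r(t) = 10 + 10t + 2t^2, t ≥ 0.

infinity

G(s) has one factor of s in the denominator, so the system is type 1. Treating each term separately:
  • 10: tracked with zero error.
  • 10t: e_ss = 10/K_v with K_v=5/3 → 6.
  • 2t^2: a type-1 system cannot track it, e_ss → ∞.
The unbounded component dominates.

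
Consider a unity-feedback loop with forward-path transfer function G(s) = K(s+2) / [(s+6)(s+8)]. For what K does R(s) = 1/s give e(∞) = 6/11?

System type = 0 (no poles at s=0).
K_p = lim_{s→0} G(s) = K·2 / (6·8) = (1/24)·K.
e_ss = 1/(1 + K_p) = 6/11 ⇒ 1 + (1/24)·K = 11/6 ⇒ K = 20.

20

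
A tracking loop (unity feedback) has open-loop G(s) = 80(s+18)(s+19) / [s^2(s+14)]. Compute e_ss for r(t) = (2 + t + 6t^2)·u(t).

System type = 2 (two poles at s=0). By superposition:
  • 2: tracked with zero error.
  • t: tracked with zero error.
  • 6t^2: e_ss = 12/K_a with K_a=13680/7 → 7/1140.
Total e_ss = 7/1140.

7/1140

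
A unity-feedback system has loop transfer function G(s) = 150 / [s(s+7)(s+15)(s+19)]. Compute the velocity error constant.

G(s) has one factor of s in the denominator, so the system is type 1.
K_v = lim_{s→0} s·G(s) = 150 / (7·15·19) = 10/133.

10/133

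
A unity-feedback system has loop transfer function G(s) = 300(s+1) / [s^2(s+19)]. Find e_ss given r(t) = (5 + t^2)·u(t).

19/150

The open loop has two poles at the origin → type 2 system. Treating each term separately:
  • 5: tracked with zero error.
  • t^2: e_ss = 2/K_a with K_a=300/19 → 19/150.
Total e_ss = 19/150.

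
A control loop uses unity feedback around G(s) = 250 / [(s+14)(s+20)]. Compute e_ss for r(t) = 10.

280/53

G(s) has no factors of s in the denominator, so the system is type 0.
K_p = lim_{s→0} G(s) = 250 / (14·20) = 25/28.
e_ss = 10/(1 + K_p) = 10/(53/28) = 280/53.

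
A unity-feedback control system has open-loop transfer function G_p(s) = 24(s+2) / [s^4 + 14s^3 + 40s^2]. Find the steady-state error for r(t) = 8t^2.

The denominator has no term below 40s^2 — 2 poles at s=0, type 2.
K_a = lim_{s→0} s^2·G_p(s) = 24·2 / 40 = 1.2.
r(t) = 8t^2 gives R(s) = 16/s^3.
e_ss = 16/K_a = 16/1.2 = 40/3.

40/3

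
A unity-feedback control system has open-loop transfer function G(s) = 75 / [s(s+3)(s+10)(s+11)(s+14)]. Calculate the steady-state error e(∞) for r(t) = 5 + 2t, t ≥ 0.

One free integrator in G(s): this is a type 1 system. Taking each input component in turn:
  • 5: tracked with zero error.
  • 2t: e_ss = 2/K_v with K_v=5/308 → 123.2.
Total e_ss = 123.2.

123.2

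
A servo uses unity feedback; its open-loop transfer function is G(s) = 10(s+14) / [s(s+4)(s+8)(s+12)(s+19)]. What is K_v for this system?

The open loop has one pole at the origin → type 1 system.
K_v = lim_{s→0} s·G(s) = 10·14 / (4·8·12·19) = 35/1824.

35/1824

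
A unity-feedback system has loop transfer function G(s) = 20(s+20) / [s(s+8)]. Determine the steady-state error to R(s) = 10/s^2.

System type = 1 (one pole at s=0).
K_v = lim_{s→0} s·G(s) = 20·20 / (8) = 50.
e_ss = 10/K_v = 10/50 = 0.2.

0.2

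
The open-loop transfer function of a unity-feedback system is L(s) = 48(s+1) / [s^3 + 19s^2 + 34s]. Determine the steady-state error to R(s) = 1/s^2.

Lowest-order denominator term is 34s, so the open loop has 1 pole at the origin → type 1 system.
K_v = lim_{s→0} s·L(s) = 48·1 / 34 = 24/17.
e_ss = 1/K_v = 1/(24/17) = 17/24.

17/24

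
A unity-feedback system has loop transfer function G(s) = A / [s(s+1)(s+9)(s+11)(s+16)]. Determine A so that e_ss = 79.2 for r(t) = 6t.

System type = 1 (one pole at s=0).
K_v = lim_{s→0} s·G(s) = A / (1·9·11·16) = (1/1584)·A.
e_ss = 6/K_v = 79.2 ⇒ K_v = 5/66 ⇒ A = (5/66)/(1/1584) = 120.

120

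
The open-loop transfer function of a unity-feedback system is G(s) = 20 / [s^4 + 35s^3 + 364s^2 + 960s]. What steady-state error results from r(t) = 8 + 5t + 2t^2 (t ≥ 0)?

Lowest-order denominator term is 960s, so the open loop has 1 pole at the origin → type 1 system. Treating each term separately:
  • 8: tracked with zero error.
  • 5t: e_ss = 5/K_v with K_v=1/48 → 240.
  • 2t^2: a type-1 system cannot track it, e_ss → ∞.
The unbounded component dominates.

infinity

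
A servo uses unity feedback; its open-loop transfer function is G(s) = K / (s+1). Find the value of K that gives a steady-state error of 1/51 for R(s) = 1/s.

50

The open loop has no poles at the origin → type 0 system.
K_p = lim_{s→0} G(s) = K / (1) = 1·K.
e_ss = 1/(1 + K_p) = 1/51 ⇒ 1 + 1·K = 51 ⇒ K = 50.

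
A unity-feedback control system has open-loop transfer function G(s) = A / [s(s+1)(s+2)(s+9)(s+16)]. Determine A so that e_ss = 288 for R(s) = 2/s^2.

2

G(s) has one factor of s in the denominator, so the system is type 1.
K_v = lim_{s→0} s·G(s) = A / (1·2·9·16) = (1/288)·A.
e_ss = 2/K_v = 288 ⇒ K_v = 1/144 ⇒ A = (1/144)/(1/288) = 2.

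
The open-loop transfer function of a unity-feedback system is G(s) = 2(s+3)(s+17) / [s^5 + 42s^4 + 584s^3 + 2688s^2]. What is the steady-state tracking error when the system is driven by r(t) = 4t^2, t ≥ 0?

3584/17

Lowest-order denominator term is 2688s^2, so the open loop has 2 poles at the origin → type 2 system.
K_a = lim_{s→0} s^2·G(s) = 2·3·17 / 2688 = 17/448.
r(t) = 4t^2 gives R(s) = 8/s^3.
e_ss = 8/K_a = 8/(17/448) = 3584/17.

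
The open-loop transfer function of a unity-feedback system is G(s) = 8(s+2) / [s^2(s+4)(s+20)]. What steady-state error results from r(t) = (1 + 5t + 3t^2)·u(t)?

System type = 2 (two poles at s=0). Taking each input component in turn:
  • 1: tracked with zero error.
  • 5t: tracked with zero error.
  • 3t^2: e_ss = 6/K_a with K_a=0.2 → 30.
Total e_ss = 30.

30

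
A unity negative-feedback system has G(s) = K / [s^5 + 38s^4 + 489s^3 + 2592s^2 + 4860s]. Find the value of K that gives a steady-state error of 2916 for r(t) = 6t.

10

The denominator has no term below 4860s — 1 pole at s=0, type 1.
K_v = lim_{s→0} s·G(s) = K / 4860 = (1/4860)·K.
e_ss = 6/K_v = 2916 ⇒ K_v = 1/486 ⇒ K = (1/486)/(1/4860) = 10.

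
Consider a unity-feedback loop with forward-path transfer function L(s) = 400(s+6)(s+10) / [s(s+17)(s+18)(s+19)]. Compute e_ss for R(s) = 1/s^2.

System type = 1 (one pole at s=0).
K_v = lim_{s→0} s·L(s) = 400·6·10 / (17·18·19) = 4000/969.
e_ss = 1/K_v = 1/(4000/969) = 969/4000.

969/4000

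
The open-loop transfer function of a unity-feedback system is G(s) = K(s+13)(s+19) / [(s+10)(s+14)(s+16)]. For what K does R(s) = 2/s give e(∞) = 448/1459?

50

The open loop has no poles at the origin → type 0 system.
K_p = lim_{s→0} G(s) = K·13·19 / (10·14·16) = (247/2240)·K.
e_ss = 2/(1 + K_p) = 448/1459 ⇒ 1 + (247/2240)·K = 1459/224 ⇒ K = 50.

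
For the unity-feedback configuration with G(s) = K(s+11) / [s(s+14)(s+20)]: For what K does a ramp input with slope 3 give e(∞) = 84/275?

250

The open loop has one pole at the origin → type 1 system.
K_v = lim_{s→0} s·G(s) = K·11 / (14·20) = (11/280)·K.
e_ss = 3/K_v = 84/275 ⇒ K_v = 275/28 ⇒ K = (275/28)/(11/280) = 250.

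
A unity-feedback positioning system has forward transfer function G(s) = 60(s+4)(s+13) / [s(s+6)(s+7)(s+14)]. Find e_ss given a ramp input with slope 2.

49/130

One free integrator in G(s): this is a type 1 system.
K_v = lim_{s→0} s·G(s) = 60·4·13 / (6·7·14) = 260/49.
e_ss = 2/K_v = 2/(260/49) = 49/130.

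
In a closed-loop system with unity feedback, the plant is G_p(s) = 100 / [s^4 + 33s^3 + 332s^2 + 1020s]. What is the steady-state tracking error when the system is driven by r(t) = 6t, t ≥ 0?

61.2

The denominator has no term below 1020s — 1 pole at s=0, type 1.
K_v = lim_{s→0} s·G_p(s) = 100 / 1020 = 5/51.
e_ss = 6/K_v = 6/(5/51) = 61.2.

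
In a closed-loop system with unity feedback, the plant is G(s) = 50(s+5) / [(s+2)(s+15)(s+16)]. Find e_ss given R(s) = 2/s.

96/73

G(s) has no factors of s in the denominator, so the system is type 0.
K_p = lim_{s→0} G(s) = 50·5 / (2·15·16) = 25/48.
e_ss = 2/(1 + K_p) = 2/(73/48) = 96/73.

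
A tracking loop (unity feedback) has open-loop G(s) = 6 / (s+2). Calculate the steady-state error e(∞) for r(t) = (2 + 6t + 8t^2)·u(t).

The open loop has no poles at the origin → type 0 system. By superposition:
  • 2: e_ss = 2/(1+K_p) with K_p=3 → 0.5.
  • 6t: a type-0 system cannot track it, e_ss → ∞.
  • 8t^2: a type-0 system cannot track it, e_ss → ∞.
The unbounded component dominates.

infinity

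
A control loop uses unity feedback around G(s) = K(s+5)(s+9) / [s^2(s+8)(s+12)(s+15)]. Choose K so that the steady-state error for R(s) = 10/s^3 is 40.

8

Two free integrators in G(s): this is a type 2 system.
K_a = lim_{s→0} s^2·G(s) = K·5·9 / (8·12·15) = (1/32)·K.
e_ss = 10/K_a = 40 ⇒ K_a = 0.25 ⇒ K = 0.25/(1/32) = 8.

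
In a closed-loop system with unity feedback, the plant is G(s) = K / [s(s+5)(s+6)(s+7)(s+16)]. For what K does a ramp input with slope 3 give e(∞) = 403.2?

One free integrator in G(s): this is a type 1 system.
K_v = lim_{s→0} s·G(s) = K / (5·6·7·16) = (1/3360)·K.
e_ss = 3/K_v = 403.2 ⇒ K_v = 5/672 ⇒ K = (5/672)/(1/3360) = 25.

25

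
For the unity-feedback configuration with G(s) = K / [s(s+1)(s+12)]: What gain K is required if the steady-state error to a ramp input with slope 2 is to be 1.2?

G(s) has one factor of s in the denominator, so the system is type 1.
K_v = lim_{s→0} s·G(s) = K / (1·12) = (1/12)·K.
e_ss = 2/K_v = 1.2 ⇒ K_v = 5/3 ⇒ K = (5/3)/(1/12) = 20.

20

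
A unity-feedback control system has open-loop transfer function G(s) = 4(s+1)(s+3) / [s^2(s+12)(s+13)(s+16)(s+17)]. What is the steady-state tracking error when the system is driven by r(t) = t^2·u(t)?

G(s) has two factors of s in the denominator, so the system is type 2.
K_a = lim_{s→0} s^2·G(s) = 4·1·3 / (12·13·16·17) = 1/3536.
r(t) = t^2 gives R(s) = 2/s^3.
e_ss = 2/K_a = 2/(1/3536) = 7072.

7072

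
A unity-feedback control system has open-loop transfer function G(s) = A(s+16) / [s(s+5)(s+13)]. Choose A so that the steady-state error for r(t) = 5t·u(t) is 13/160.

250

System type = 1 (one pole at s=0).
K_v = lim_{s→0} s·G(s) = A·16 / (5·13) = (16/65)·A.
e_ss = 5/K_v = 13/160 ⇒ K_v = 800/13 ⇒ A = (800/13)/(16/65) = 250.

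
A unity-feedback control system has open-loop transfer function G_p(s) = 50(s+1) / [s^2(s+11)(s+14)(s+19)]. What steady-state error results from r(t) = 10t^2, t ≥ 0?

The open loop has two poles at the origin → type 2 system.
K_a = lim_{s→0} s^2·G_p(s) = 50·1 / (11·14·19) = 25/1463.
r(t) = 10t^2 gives R(s) = 20/s^3.
e_ss = 20/K_a = 20/(25/1463) = 1170.4.

1170.4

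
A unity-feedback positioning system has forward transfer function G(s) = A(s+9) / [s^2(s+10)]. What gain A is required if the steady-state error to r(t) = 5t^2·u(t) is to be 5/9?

The open loop has two poles at the origin → type 2 system.
K_a = lim_{s→0} s^2·G(s) = A·9 / (10) = 0.9·A.
e_ss = 10/K_a = 5/9 ⇒ K_a = 18 ⇒ A = 18/0.9 = 20.

20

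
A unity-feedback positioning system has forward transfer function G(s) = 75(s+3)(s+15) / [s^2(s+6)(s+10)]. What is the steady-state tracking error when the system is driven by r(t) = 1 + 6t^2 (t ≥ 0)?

16/75

G(s) has two factors of s in the denominator, so the system is type 2. Treating each term separately:
  • 1: tracked with zero error.
  • 6t^2: e_ss = 12/K_a with K_a=56.25 → 16/75.
Total e_ss = 16/75.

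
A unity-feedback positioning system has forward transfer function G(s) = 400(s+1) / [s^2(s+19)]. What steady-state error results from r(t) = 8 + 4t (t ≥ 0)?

The open loop has two poles at the origin → type 2 system. Taking each input component in turn:
  • 8: tracked with zero error.
  • 4t: tracked with zero error.
Total e_ss = 0.

0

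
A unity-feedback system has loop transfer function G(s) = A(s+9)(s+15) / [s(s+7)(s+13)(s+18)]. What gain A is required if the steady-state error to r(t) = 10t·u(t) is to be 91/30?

G(s) has one factor of s in the denominator, so the system is type 1.
K_v = lim_{s→0} s·G(s) = A·9·15 / (7·13·18) = (15/182)·A.
e_ss = 10/K_v = 91/30 ⇒ K_v = 300/91 ⇒ A = (300/91)/(15/182) = 40.

40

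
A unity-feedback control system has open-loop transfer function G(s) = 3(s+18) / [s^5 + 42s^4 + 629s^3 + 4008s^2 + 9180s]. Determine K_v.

1/170

Lowest-order denominator term is 9180s, so the open loop has 1 pole at the origin → type 1 system.
K_v = lim_{s→0} s·G(s) = 3·18 / 9180 = 1/170.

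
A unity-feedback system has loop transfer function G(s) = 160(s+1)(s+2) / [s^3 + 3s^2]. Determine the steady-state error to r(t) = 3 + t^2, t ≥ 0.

Factoring s^2 from the denominator leaves a polynomial with constant term 3, so the system is type 2. Taking each input component in turn:
  • 3: tracked with zero error.
  • t^2: e_ss = 2/K_a with K_a=320/3 → 3/160.
Total e_ss = 3/160.

3/160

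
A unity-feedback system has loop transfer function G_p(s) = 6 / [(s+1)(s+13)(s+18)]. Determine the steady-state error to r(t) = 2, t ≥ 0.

No free integrators in G_p(s): this is a type 0 system.
K_p = lim_{s→0} G_p(s) = 6 / (1·13·18) = 1/39.
e_ss = 2/(1 + K_p) = 2/(40/39) = 1.95.

1.95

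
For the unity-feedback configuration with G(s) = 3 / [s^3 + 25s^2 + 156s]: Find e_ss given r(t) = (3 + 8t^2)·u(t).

infinity

The denominator has no term below 156s — 1 pole at s=0, type 1. By superposition:
  • 3: tracked with zero error.
  • 8t^2: a type-1 system cannot track it, e_ss → ∞.
The unbounded component dominates.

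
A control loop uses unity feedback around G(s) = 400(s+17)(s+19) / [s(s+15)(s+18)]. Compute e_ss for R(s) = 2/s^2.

G(s) has one factor of s in the denominator, so the system is type 1.
K_v = lim_{s→0} s·G(s) = 400·17·19 / (15·18) = 12920/27.
e_ss = 2/K_v = 2/(12920/27) = 27/6460.

27/6460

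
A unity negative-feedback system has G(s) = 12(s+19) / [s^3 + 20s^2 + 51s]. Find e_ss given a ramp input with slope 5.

85/76

Lowest-order denominator term is 51s, so the open loop has 1 pole at the origin → type 1 system.
K_v = lim_{s→0} s·G(s) = 12·19 / 51 = 76/17.
e_ss = 5/K_v = 5/(76/17) = 85/76.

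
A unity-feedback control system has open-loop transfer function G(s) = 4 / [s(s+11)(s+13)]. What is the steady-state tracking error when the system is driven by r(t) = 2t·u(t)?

One free integrator in G(s): this is a type 1 system.
K_v = lim_{s→0} s·G(s) = 4 / (11·13) = 4/143.
e_ss = 2/K_v = 2/(4/143) = 71.5.

71.5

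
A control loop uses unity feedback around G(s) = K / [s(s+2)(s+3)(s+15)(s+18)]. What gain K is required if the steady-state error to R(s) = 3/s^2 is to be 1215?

G(s) has one factor of s in the denominator, so the system is type 1.
K_v = lim_{s→0} s·G(s) = K / (2·3·15·18) = (1/1620)·K.
e_ss = 3/K_v = 1215 ⇒ K_v = 1/405 ⇒ K = (1/405)/(1/1620) = 4.

4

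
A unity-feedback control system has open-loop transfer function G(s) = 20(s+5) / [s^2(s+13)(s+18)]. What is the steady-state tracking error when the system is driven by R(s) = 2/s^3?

4.68

Two free integrators in G(s): this is a type 2 system.
K_a = lim_{s→0} s^2·G(s) = 20·5 / (13·18) = 50/117.
r(t) = t^2 gives R(s) = 2/s^3.
e_ss = 2/K_a = 2/(50/117) = 4.68.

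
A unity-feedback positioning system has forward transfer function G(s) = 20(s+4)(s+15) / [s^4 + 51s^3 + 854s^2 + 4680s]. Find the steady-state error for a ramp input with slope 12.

46.8

The denominator has no term below 4680s — 1 pole at s=0, type 1.
K_v = lim_{s→0} s·G(s) = 20·4·15 / 4680 = 10/39.
e_ss = 12/K_v = 12/(10/39) = 46.8.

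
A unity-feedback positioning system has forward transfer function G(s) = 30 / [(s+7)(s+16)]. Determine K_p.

The open loop has no poles at the origin → type 0 system.
K_p = lim_{s→0} G(s) = 30 / (7·16) = 15/56.

15/56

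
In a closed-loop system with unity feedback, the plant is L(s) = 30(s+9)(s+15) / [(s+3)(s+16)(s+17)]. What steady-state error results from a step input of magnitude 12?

1632/811

L(s) has no factors of s in the denominator, so the system is type 0.
K_p = lim_{s→0} L(s) = 30·9·15 / (3·16·17) = 675/136.
e_ss = 12/(1 + K_p) = 12/(811/136) = 1632/811.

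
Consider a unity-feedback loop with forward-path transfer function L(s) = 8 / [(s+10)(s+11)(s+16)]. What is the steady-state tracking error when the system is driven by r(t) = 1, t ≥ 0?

The open loop has no poles at the origin → type 0 system.
K_p = lim_{s→0} L(s) = 8 / (10·11·16) = 1/220.
e_ss = 1/(1 + K_p) = 1/(221/220) = 220/221.

220/221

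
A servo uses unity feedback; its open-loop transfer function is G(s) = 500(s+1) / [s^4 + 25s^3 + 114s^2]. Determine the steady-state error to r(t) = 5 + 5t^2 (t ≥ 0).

2.28

Factoring s^2 from the denominator leaves a polynomial with constant term 114, so the system is type 2. Treating each term separately:
  • 5: tracked with zero error.
  • 5t^2: e_ss = 10/K_a with K_a=250/57 → 2.28.
Total e_ss = 2.28.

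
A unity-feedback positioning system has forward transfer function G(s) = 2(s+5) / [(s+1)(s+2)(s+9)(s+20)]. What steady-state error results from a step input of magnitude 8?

The open loop has no poles at the origin → type 0 system.
K_p = lim_{s→0} G(s) = 2·5 / (1·2·9·20) = 1/36.
e_ss = 8/(1 + K_p) = 8/(37/36) = 288/37.

288/37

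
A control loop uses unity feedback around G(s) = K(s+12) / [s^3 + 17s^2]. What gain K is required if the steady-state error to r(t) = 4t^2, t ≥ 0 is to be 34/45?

15

Factoring s^2 from the denominator leaves a polynomial with constant term 17, so the system is type 2.
K_a = lim_{s→0} s^2·G(s) = K·12 / 17 = (12/17)·K.
e_ss = 8/K_a = 34/45 ⇒ K_a = 180/17 ⇒ K = (180/17)/(12/17) = 15.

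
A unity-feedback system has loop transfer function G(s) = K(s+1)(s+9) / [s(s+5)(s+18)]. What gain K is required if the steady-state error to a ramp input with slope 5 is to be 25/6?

System type = 1 (one pole at s=0).
K_v = lim_{s→0} s·G(s) = K·1·9 / (5·18) = 0.1·K.
e_ss = 5/K_v = 25/6 ⇒ K_v = 1.2 ⇒ K = 1.2/0.1 = 12.

12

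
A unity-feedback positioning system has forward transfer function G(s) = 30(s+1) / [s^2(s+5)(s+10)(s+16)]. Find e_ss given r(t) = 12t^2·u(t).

640

Two free integrators in G(s): this is a type 2 system.
K_a = lim_{s→0} s^2·G(s) = 30·1 / (5·10·16) = 0.0375.
r(t) = 12t^2 gives R(s) = 24/s^3.
e_ss = 24/K_a = 24/0.0375 = 640.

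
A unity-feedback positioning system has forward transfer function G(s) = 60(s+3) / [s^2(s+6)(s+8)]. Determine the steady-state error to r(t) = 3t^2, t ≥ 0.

System type = 2 (two poles at s=0).
K_a = lim_{s→0} s^2·G(s) = 60·3 / (6·8) = 3.75.
r(t) = 3t^2 gives R(s) = 6/s^3.
e_ss = 6/K_a = 6/3.75 = 1.6.

1.6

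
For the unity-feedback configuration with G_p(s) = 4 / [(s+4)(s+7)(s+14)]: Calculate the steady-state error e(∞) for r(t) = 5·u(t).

The open loop has no poles at the origin → type 0 system.
K_p = lim_{s→0} G_p(s) = 4 / (4·7·14) = 1/98.
e_ss = 5/(1 + K_p) = 5/(99/98) = 490/99.

490/99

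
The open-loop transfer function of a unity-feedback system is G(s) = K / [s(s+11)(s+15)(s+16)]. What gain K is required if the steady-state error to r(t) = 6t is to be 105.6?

150

One free integrator in G(s): this is a type 1 system.
K_v = lim_{s→0} s·G(s) = K / (11·15·16) = (1/2640)·K.
e_ss = 6/K_v = 105.6 ⇒ K_v = 5/88 ⇒ K = (5/88)/(1/2640) = 150.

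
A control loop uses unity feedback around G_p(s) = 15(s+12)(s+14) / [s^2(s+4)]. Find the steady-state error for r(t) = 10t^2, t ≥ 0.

2/63

Two free integrators in G_p(s): this is a type 2 system.
K_a = lim_{s→0} s^2·G_p(s) = 15·12·14 / (4) = 630.
r(t) = 10t^2 gives R(s) = 20/s^3.
e_ss = 20/K_a = 20/630 = 2/63.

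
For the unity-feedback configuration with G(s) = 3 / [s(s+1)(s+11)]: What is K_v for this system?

G(s) has one factor of s in the denominator, so the system is type 1.
K_v = lim_{s→0} s·G(s) = 3 / (1·11) = 3/11.

3/11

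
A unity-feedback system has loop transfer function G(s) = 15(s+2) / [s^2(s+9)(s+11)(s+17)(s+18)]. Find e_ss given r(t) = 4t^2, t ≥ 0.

G(s) has two factors of s in the denominator, so the system is type 2.
K_a = lim_{s→0} s^2·G(s) = 15·2 / (9·11·17·18) = 5/5049.
r(t) = 4t^2 gives R(s) = 8/s^3.
e_ss = 8/K_a = 8/(5/5049) = 8078.4.

8078.4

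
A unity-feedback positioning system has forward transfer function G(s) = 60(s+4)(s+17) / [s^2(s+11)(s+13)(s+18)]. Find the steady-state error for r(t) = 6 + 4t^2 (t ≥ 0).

429/85

The open loop has two poles at the origin → type 2 system. Treating each term separately:
  • 6: tracked with zero error.
  • 4t^2: e_ss = 8/K_a with K_a=680/429 → 429/85.
Total e_ss = 429/85.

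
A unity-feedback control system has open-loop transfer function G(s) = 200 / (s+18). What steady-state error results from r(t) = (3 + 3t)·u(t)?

G(s) has no factors of s in the denominator, so the system is type 0. Treating each term separately:
  • 3: e_ss = 3/(1+K_p) with K_p=100/9 → 27/109.
  • 3t: a type-0 system cannot track it, e_ss → ∞.
The unbounded component dominates.

infinity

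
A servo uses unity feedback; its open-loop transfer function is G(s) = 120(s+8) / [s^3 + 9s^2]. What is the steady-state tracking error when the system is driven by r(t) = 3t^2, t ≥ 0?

Lowest-order denominator term is 9s^2, so the open loop has 2 poles at the origin → type 2 system.
K_a = lim_{s→0} s^2·G(s) = 120·8 / 9 = 320/3.
r(t) = 3t^2 gives R(s) = 6/s^3.
e_ss = 6/K_a = 6/(320/3) = 9/160.

9/160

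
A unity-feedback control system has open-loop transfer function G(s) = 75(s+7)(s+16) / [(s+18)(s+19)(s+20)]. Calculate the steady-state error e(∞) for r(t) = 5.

The open loop has no poles at the origin → type 0 system.
K_p = lim_{s→0} G(s) = 75·7·16 / (18·19·20) = 70/57.
e_ss = 5/(1 + K_p) = 5/(127/57) = 285/127.

285/127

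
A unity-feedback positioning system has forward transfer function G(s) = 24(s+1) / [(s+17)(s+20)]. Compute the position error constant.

System type = 0 (no poles at s=0).
K_p = lim_{s→0} G(s) = 24·1 / (17·20) = 6/85.

6/85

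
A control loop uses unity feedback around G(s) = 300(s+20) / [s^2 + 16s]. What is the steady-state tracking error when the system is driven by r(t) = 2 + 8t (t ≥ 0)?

Factoring s from the denominator leaves a polynomial with constant term 16, so the system is type 1. Taking each input component in turn:
  • 2: tracked with zero error.
  • 8t: e_ss = 8/K_v with K_v=375 → 8/375.
Total e_ss = 8/375.

8/375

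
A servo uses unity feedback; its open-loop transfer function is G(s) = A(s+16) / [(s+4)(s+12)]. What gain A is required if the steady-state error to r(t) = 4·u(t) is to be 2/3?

G(s) has no factors of s in the denominator, so the system is type 0.
K_p = lim_{s→0} G(s) = A·16 / (4·12) = (1/3)·A.
e_ss = 4/(1 + K_p) = 2/3 ⇒ 1 + (1/3)·A = 6 ⇒ A = 15.

15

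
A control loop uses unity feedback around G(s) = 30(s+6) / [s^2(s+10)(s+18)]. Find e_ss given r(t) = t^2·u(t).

System type = 2 (two poles at s=0).
K_a = lim_{s→0} s^2·G(s) = 30·6 / (10·18) = 1.
r(t) = t^2 gives R(s) = 2/s^3.
e_ss = 2/K_a = 2/1 = 2.

2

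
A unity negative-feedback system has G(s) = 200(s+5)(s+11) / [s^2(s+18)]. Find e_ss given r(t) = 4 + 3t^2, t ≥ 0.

27/2750

System type = 2 (two poles at s=0). Treating each term separately:
  • 4: tracked with zero error.
  • 3t^2: e_ss = 6/K_a with K_a=5500/9 → 27/2750.
Total e_ss = 27/2750.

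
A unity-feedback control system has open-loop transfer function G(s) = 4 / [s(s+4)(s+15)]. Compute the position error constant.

K_p = lim_{s→0} G(s); with 1 pole at the origin the limit diverges, so K_p = ∞.

infinity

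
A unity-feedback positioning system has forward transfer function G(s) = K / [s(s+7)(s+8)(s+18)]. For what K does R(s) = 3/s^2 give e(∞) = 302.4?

10

G(s) has one factor of s in the denominator, so the system is type 1.
K_v = lim_{s→0} s·G(s) = K / (7·8·18) = (1/1008)·K.
e_ss = 3/K_v = 302.4 ⇒ K_v = 5/504 ⇒ K = (5/504)/(1/1008) = 10.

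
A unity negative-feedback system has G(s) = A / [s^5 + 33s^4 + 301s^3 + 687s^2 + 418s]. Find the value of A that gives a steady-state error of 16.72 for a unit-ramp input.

Factoring s from the denominator leaves a polynomial with constant term 418, so the system is type 1.
K_v = lim_{s→0} s·G(s) = A / 418 = (1/418)·A.
e_ss = 1/K_v = 16.72 ⇒ K_v = 25/418 ⇒ A = (25/418)/(1/418) = 25.

25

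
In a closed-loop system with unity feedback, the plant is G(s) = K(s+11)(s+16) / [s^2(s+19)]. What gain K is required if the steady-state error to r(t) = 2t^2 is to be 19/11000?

System type = 2 (two poles at s=0).
K_a = lim_{s→0} s^2·G(s) = K·11·16 / (19) = (176/19)·K.
e_ss = 4/K_a = 19/11000 ⇒ K_a = 44000/19 ⇒ K = (44000/19)/(176/19) = 250.

250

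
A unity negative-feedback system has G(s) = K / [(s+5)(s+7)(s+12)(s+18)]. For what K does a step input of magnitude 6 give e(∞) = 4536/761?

50

G(s) has no factors of s in the denominator, so the system is type 0.
K_p = lim_{s→0} G(s) = K / (5·7·12·18) = (1/7560)·K.
e_ss = 6/(1 + K_p) = 4536/761 ⇒ 1 + (1/7560)·K = 761/756 ⇒ K = 50.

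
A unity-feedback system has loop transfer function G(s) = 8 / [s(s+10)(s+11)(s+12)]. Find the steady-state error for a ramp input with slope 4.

660

G(s) has one factor of s in the denominator, so the system is type 1.
K_v = lim_{s→0} s·G(s) = 8 / (10·11·12) = 1/165.
e_ss = 4/K_v = 4/(1/165) = 660.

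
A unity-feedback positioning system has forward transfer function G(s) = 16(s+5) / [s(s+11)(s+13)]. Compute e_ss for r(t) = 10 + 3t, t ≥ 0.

The open loop has one pole at the origin → type 1 system. Taking each input component in turn:
  • 10: tracked with zero error.
  • 3t: e_ss = 3/K_v with K_v=80/143 → 5.3625.
Total e_ss = 5.3625.

5.3625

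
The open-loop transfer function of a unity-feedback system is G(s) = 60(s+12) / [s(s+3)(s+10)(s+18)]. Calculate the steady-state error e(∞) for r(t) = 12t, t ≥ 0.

9

G(s) has one factor of s in the denominator, so the system is type 1.
K_v = lim_{s→0} s·G(s) = 60·12 / (3·10·18) = 4/3.
e_ss = 12/K_v = 12/(4/3) = 9.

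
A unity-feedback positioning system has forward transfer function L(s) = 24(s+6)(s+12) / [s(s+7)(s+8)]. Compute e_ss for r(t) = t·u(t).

System type = 1 (one pole at s=0).
K_v = lim_{s→0} s·L(s) = 24·6·12 / (7·8) = 216/7.
e_ss = 1/K_v = 1/(216/7) = 7/216.

7/216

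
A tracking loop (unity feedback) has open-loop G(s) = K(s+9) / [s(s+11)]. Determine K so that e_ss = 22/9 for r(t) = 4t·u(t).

System type = 1 (one pole at s=0).
K_v = lim_{s→0} s·G(s) = K·9 / (11) = (9/11)·K.
e_ss = 4/K_v = 22/9 ⇒ K_v = 18/11 ⇒ K = (18/11)/(9/11) = 2.

2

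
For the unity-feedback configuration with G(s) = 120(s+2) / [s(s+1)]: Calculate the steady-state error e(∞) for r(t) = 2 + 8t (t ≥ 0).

1/30

G(s) has one factor of s in the denominator, so the system is type 1. Taking each input component in turn:
  • 2: tracked with zero error.
  • 8t: e_ss = 8/K_v with K_v=240 → 1/30.
Total e_ss = 1/30.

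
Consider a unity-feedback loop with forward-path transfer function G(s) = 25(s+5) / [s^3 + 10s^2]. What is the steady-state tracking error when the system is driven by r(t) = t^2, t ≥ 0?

0.16

Lowest-order denominator term is 10s^2, so the open loop has 2 poles at the origin → type 2 system.
K_a = lim_{s→0} s^2·G(s) = 25·5 / 10 = 12.5.
r(t) = t^2 gives R(s) = 2/s^3.
e_ss = 2/K_a = 2/12.5 = 0.16.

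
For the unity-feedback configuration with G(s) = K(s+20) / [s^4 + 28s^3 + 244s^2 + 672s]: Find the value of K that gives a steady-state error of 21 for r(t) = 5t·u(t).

8

The denominator has no term below 672s — 1 pole at s=0, type 1.
K_v = lim_{s→0} s·G(s) = K·20 / 672 = (5/168)·K.
e_ss = 5/K_v = 21 ⇒ K_v = 5/21 ⇒ K = (5/21)/(5/168) = 8.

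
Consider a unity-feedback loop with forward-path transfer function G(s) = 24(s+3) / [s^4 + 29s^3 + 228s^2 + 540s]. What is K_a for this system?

0

Lowest-order denominator term is 540s, so the open loop has 1 pole at the origin → type 1 system.
K_a = lim_{s→0} s^2·G(s) = 0 (the extra factor of s kills the finite limit).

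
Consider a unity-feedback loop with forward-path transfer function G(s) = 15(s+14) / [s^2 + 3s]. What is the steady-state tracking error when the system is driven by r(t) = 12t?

6/35

Factoring s from the denominator leaves a polynomial with constant term 3, so the system is type 1.
K_v = lim_{s→0} s·G(s) = 15·14 / 3 = 70.
e_ss = 12/K_v = 12/70 = 6/35.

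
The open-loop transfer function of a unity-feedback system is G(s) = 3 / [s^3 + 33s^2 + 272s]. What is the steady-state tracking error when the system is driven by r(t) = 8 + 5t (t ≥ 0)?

The denominator has no term below 272s — 1 pole at s=0, type 1. By superposition:
  • 8: tracked with zero error.
  • 5t: e_ss = 5/K_v with K_v=3/272 → 1360/3.
Total e_ss = 1360/3.

1360/3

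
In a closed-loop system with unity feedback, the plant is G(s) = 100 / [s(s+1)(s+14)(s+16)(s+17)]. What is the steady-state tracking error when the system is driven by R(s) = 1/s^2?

38.08

System type = 1 (one pole at s=0).
K_v = lim_{s→0} s·G(s) = 100 / (1·14·16·17) = 25/952.
e_ss = 1/K_v = 1/(25/952) = 38.08.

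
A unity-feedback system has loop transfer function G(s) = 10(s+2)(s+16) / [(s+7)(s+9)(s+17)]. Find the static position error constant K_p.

G(s) has no factors of s in the denominator, so the system is type 0.
K_p = lim_{s→0} G(s) = 10·2·16 / (7·9·17) = 320/1071.

320/1071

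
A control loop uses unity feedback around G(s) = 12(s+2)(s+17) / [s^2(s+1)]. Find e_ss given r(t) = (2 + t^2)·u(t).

The open loop has two poles at the origin → type 2 system. By superposition:
  • 2: tracked with zero error.
  • t^2: e_ss = 2/K_a with K_a=408 → 1/204.
Total e_ss = 1/204.

1/204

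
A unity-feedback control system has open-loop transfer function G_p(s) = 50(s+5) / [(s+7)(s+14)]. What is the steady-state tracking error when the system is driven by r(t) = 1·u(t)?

G_p(s) has no factors of s in the denominator, so the system is type 0.
K_p = lim_{s→0} G_p(s) = 50·5 / (7·14) = 125/49.
e_ss = 1/(1 + K_p) = 1/(174/49) = 49/174.

49/174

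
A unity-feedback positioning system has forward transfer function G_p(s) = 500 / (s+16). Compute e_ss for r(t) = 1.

4/129

G_p(s) has no factors of s in the denominator, so the system is type 0.
K_p = lim_{s→0} G_p(s) = 500 / (16) = 31.25.
e_ss = 1/(1 + K_p) = 1/32.25 = 4/129.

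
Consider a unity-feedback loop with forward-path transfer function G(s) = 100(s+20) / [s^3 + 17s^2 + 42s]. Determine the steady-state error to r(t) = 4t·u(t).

Lowest-order denominator term is 42s, so the open loop has 1 pole at the origin → type 1 system.
K_v = lim_{s→0} s·G(s) = 100·20 / 42 = 1000/21.
e_ss = 4/K_v = 4/(1000/21) = 0.084.

0.084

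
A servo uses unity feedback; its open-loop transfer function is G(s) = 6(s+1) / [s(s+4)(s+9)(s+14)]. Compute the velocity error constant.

One free integrator in G(s): this is a type 1 system.
K_v = lim_{s→0} s·G(s) = 6·1 / (4·9·14) = 1/84.

1/84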